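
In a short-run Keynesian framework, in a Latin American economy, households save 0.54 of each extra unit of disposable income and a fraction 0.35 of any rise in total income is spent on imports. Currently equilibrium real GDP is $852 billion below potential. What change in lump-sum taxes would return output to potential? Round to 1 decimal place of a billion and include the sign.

MPC = 1 − MPS = 1 − 0.54 = 0.46.
Spending multiplier = 1/(1 − c + m) = 1/(1 − 0.46 + 0.35) = 1/0.89 ≈ 1.124.
Tax multiplier = −c·k = −0.46/0.89 ≈ −0.517. Need ΔY = +$852 billion, so ΔT = ΔY/(−c·k) = −(+$852 billion) × 0.89 / 0.46 ≈ −$1,648.4 billion.
The government should cut lump-sum taxes by $1,648.4 billion.

−$1,648.4 billion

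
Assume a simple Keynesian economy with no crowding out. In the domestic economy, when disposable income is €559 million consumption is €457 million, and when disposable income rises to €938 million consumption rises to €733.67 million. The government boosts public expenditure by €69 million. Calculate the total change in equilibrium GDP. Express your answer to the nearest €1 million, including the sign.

+€256 million

MPC = ΔC/ΔYd = (733.67 − 457)/(938 − 559) = 276.67/379 = 0.73.
Expenditure multiplier = 1/(1 − MPC) = 1/(1 − 0.73) = 1/0.27 ≈ 3.704.
ΔY = k × ΔG = (+€69 million) / 0.27 ≈ +€256 million.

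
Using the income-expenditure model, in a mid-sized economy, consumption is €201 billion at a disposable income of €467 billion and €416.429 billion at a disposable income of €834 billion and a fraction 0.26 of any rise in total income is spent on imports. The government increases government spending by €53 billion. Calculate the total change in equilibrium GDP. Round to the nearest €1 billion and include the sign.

MPC = ΔC/ΔYd = (416.429 − 201)/(834 − 467) = 215.429/367 = 0.587.
Expenditure multiplier = 1/(1 − c + m) = 1/(1 − 0.587 + 0.26) = 1/0.673 ≈ 1.486.
ΔY = k × ΔG = (+€53 billion) / 0.673 ≈ +€79 billion.

+€79 billion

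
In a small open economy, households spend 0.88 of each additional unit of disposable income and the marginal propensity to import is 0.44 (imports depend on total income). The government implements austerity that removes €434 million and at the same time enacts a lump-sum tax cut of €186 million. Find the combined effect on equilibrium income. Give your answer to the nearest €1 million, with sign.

Expenditure multiplier = 1/(1 − c + m) = 1/(1 − 0.88 + 0.44) = 1/0.56 ≈ 1.786.
ΔG contributes k·ΔG = (−€434 million) / 0.56 = −€775 million.
ΔT of −€186 million changes first-round spending by −c·ΔT = +€163.68 million, contributing k·(−c·ΔT) = (+€163.68 million) / 0.56 ≈ +€292.3 million.
Net ΔY = k(ΔG − c·ΔT) = (−€270.32 million) / 0.56 ≈ −€483 million.

−€483 million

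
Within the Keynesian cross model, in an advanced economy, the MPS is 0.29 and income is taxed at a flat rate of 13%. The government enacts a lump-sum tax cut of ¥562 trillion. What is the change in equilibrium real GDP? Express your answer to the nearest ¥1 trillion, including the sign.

+¥1,044 trillion

MPC = 1 − MPS = 1 − 0.29 = 0.71.
A lump-sum tax change of −¥562 trillion shifts disposable income by +¥562 trillion; first-round consumption changes by −c × ΔT = −0.71 × (−¥562 trillion) = +¥399.02 trillion.
Expenditure multiplier = 1/(1 − c(1−t)) = 1/(1 − 0.71×0.87) = 1/0.3823 ≈ 2.616.
The tax multiplier is −c × k ≈ −1.857, so ΔY = k × (−c·ΔT) = (+¥399.02 trillion) / 0.3823 ≈ +¥1,044 trillion.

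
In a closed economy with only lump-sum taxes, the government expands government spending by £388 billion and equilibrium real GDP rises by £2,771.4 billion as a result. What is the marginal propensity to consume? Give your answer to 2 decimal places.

Implied spending multiplier k = ΔY/ΔG = 2,771.4/388 ≈ 7.1428.
Since k = 1/(1 − MPC), MPC = 1 − 1/k = 1 − ΔG/ΔY = 1 − 388/2,771.4 ≈ 0.86.

0.86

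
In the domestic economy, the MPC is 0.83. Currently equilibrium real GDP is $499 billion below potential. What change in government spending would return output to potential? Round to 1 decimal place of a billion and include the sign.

+$84.8 billion

Spending multiplier = 1/(1 − MPC) = 1/(1 − 0.83) = 1/0.17 ≈ 5.882.
Need ΔY = +$499 billion, so ΔG = ΔY/k = (+$499 billion) × 0.17 ≈ +$84.8 billion.
The government should increase government spending by $84.8 billion.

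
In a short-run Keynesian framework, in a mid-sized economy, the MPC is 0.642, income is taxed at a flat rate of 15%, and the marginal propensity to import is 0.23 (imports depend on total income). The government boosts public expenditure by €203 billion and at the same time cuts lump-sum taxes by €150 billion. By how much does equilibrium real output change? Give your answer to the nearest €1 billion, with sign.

+€437 billion

Expenditure multiplier = 1/(1 − c(1−t) + m) = 1/(1 − 0.642×0.85 + 0.23) = 1/0.6843 ≈ 1.461.
ΔG contributes k·ΔG = (+€203 billion) / 0.6843 ≈ +€296.7 billion.
ΔT of −€150 billion changes first-round spending by −c·ΔT = +€96.3 billion, contributing k·(−c·ΔT) = (+€96.3 billion) / 0.6843 ≈ +€140.7 billion.
Net ΔY = k(ΔG − c·ΔT) = (+€299.3 billion) / 0.6843 ≈ +€437 billion.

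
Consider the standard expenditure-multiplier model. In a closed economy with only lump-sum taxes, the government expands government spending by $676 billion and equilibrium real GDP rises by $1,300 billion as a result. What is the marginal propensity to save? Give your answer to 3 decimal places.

Implied spending multiplier k = ΔY/ΔG = 1,300/676 ≈ 1.9231.
Since k = 1/(1 − MPC), MPC = 1 − 1/k = 1 − ΔG/ΔY = 1 − 676/1,300 = 0.480.
MPS = 1 − MPC = 0.520.

0.520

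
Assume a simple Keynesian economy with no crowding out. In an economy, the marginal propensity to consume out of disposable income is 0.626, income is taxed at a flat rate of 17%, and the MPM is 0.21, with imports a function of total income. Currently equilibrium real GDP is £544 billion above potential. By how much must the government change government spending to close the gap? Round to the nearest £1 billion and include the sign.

−£376 billion

Spending multiplier = 1/(1 − c(1−t) + m) = 1/(1 − 0.626×0.83 + 0.21) = 1/0.69042 ≈ 1.448.
Need ΔY = −£544 billion, so ΔG = ΔY/k = (−£544 billion) × 0.69042 ≈ −£376 billion.
The government should cut government spending by £376 billion.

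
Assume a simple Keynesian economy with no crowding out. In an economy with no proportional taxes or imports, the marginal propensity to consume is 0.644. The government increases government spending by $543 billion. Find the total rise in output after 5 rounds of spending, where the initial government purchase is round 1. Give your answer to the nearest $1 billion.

$1,356 billion

Round 1 adds ΔG = $543 billion; each later round is MPC = 0.644 times the previous.
After 5 rounds: 543 + 349.692 + 225.201648 + 145.029861312 + 93.399230684928 = ΔG·(1 − c^5)/(1 − c) = 543 × (1 − 0.110771831604224)/0.356 ≈ $1,356 billion.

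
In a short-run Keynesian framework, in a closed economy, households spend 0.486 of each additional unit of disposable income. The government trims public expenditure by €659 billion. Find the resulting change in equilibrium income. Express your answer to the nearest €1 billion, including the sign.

Spending multiplier = 1/(1 − MPC) = 1/(1 − 0.486) = 1/0.514 ≈ 1.946.
ΔY = k × ΔG = (−€659 billion) / 0.514 ≈ −€1,282 billion.

−€1,282 billion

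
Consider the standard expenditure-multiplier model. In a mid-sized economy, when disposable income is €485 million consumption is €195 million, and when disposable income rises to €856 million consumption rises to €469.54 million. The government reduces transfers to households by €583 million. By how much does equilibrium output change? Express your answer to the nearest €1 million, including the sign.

MPC = ΔC/ΔYd = (469.54 − 195)/(856 − 485) = 274.54/371 = 0.74.
The transfer change shifts disposable income by −€583 million, so first-round consumption changes by c·ΔTR = 0.74 × (−€583 million) = −€431.42 million.
Expenditure multiplier = 1/(1 − MPC) = 1/(1 − 0.74) = 1/0.26 ≈ 3.846.
The transfer multiplier is c × k ≈ 2.846, so ΔY = k × (c·ΔTR) = (−€431.42 million) / 0.26 ≈ −€1,659 million.

−€1,659 million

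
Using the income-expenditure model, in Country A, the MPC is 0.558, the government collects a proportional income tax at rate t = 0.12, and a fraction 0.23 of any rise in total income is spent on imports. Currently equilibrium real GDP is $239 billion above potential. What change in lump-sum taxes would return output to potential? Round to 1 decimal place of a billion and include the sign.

Spending multiplier = 1/(1 − c(1−t) + m) = 1/(1 − 0.558×0.88 + 0.23) = 1/0.73896 ≈ 1.353.
Tax multiplier = −c·k = −0.558/0.73896 ≈ −0.755. Need ΔY = −$239 billion, so ΔT = ΔY/(−c·k) = −(−$239 billion) × 0.73896 / 0.558 ≈ +$316.5 billion.
The government should raise lump-sum taxes by $316.5 billion.

+$316.5 billion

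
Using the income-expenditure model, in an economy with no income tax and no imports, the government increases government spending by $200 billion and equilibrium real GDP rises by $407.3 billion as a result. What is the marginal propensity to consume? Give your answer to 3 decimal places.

0.509

Implied spending multiplier k = ΔY/ΔG = 407.3/200 = 2.0365.
Since k = 1/(1 − MPC), MPC = 1 − 1/k = 1 − ΔG/ΔY = 1 − 200/407.3 ≈ 0.509.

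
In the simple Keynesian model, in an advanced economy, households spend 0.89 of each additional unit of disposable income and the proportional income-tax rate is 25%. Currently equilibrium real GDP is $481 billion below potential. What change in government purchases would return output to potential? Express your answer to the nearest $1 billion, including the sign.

Spending multiplier = 1/(1 − c(1−t)) = 1/(1 − 0.89×0.75) = 1/0.3325 ≈ 3.008.
Need ΔY = +$481 billion, so ΔG = ΔY/k = (+$481 billion) × 0.3325 ≈ +$160 billion.
The government should increase government purchases by $160 billion.

+$160 billion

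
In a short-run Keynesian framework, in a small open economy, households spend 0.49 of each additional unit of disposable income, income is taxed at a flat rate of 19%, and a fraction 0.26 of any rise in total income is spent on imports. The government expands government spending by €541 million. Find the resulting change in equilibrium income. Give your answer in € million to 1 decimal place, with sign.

+€626.8 million

Expenditure multiplier = 1/(1 − c(1−t) + m) = 1/(1 − 0.49×0.81 + 0.26) = 1/0.8631 ≈ 1.159.
ΔY = k × ΔG = (+€541 million) / 0.8631 ≈ +€626.8 million.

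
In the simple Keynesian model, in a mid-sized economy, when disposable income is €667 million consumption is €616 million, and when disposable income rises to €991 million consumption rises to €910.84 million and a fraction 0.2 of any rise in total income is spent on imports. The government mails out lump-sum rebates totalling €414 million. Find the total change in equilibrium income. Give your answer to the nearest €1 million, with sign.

+€1,299 million

MPC = ΔC/ΔYd = (910.84 − 616)/(991 − 667) = 294.84/324 = 0.91.
A lump-sum tax change of −€414 million shifts disposable income by +€414 million; first-round consumption changes by −c × ΔT = −0.91 × (−€414 million) = +€376.74 million.
Expenditure multiplier = 1/(1 − c + m) = 1/(1 − 0.91 + 0.2) = 1/0.29 ≈ 3.448.
The tax multiplier is −c × k ≈ −3.138, so ΔY = k × (−c·ΔT) = (+€376.74 million) / 0.29 ≈ +€1,299 million.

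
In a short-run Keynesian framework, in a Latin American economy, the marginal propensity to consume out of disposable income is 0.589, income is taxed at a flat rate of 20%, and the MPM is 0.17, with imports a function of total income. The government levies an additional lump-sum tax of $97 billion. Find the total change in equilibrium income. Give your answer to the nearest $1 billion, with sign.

A lump-sum tax change of +$97 billion shifts disposable income by −$97 billion; first-round consumption changes by −c × ΔT = −0.589 × (+$97 billion) = −$57.133 billion.
Expenditure multiplier = 1/(1 − c(1−t) + m) = 1/(1 − 0.589×0.8 + 0.17) = 1/0.6988 ≈ 1.431.
The tax multiplier is −c × k ≈ −0.843, so ΔY = k × (−c·ΔT) = (−$57.133 billion) / 0.6988 ≈ −$82 billion.

−$82 billion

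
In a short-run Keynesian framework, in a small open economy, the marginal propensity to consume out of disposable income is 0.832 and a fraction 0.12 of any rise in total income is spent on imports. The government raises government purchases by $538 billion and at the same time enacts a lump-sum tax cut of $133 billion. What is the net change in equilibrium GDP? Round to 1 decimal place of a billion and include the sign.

+$2,252.3 billion

Expenditure multiplier = 1/(1 − c + m) = 1/(1 − 0.832 + 0.12) = 1/0.288 ≈ 3.472.
ΔG contributes k·ΔG = (+$538 billion) / 0.288 ≈ +$1,868.1 billion.
ΔT of −$133 billion changes first-round spending by −c·ΔT = +$110.656 billion, contributing k·(−c·ΔT) = (+$110.656 billion) / 0.288 ≈ +$384.2 billion.
Net ΔY = k(ΔG − c·ΔT) = (+$648.656 billion) / 0.288 ≈ +$2,252.3 billion.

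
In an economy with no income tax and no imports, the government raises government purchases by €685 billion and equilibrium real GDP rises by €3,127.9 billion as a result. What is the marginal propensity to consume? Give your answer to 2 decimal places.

Implied spending multiplier k = ΔY/ΔG = 3,127.9/685 ≈ 4.5663.
Since k = 1/(1 − MPC), MPC = 1 − 1/k = 1 − ΔG/ΔY = 1 − 685/3,127.9 ≈ 0.78.

0.78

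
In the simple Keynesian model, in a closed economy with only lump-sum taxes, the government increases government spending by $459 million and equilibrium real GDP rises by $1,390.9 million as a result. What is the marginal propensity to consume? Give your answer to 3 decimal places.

Implied spending multiplier k = ΔY/ΔG = 1,390.9/459 ≈ 3.0303.
Since k = 1/(1 − MPC), MPC = 1 − 1/k = 1 − ΔG/ΔY = 1 − 459/1,390.9 ≈ 0.670.

0.670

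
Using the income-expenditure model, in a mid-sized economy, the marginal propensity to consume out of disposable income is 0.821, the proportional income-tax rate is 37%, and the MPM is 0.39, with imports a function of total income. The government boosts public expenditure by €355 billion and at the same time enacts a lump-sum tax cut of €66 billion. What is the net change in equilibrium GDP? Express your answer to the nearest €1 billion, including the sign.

Expenditure multiplier = 1/(1 − c(1−t) + m) = 1/(1 − 0.821×0.63 + 0.39) = 1/0.87277 ≈ 1.146.
ΔG contributes k·ΔG = (+€355 billion) / 0.87277 ≈ +€406.8 billion.
ΔT of −€66 billion changes first-round spending by −c·ΔT = +€54.186 billion, contributing k·(−c·ΔT) = (+€54.186 billion) / 0.87277 ≈ +€62.1 billion.
Net ΔY = k(ΔG − c·ΔT) = (+€409.186 billion) / 0.87277 ≈ +€469 billion.

+€469 billion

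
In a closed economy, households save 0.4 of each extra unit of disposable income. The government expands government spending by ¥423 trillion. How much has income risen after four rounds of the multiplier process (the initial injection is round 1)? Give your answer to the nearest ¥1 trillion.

¥920 trillion

MPC = 1 − MPS = 1 − 0.4 = 0.6.
Round 1 adds ΔG = ¥423 trillion; each later round is MPC = 0.6 times the previous.
After 4 rounds: 423 + 253.8 + 152.28 + 91.368 = ΔG·(1 − c^4)/(1 − c) = 423 × (1 − 0.1296)/0.4 ≈ ¥920 trillion.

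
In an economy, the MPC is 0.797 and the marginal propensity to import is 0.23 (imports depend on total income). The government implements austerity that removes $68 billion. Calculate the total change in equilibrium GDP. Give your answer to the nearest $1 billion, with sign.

Government-spending multiplier = 1/(1 − c + m) = 1/(1 − 0.797 + 0.23) = 1/0.433 ≈ 2.309.
ΔY = k × ΔG = (−$68 billion) / 0.433 ≈ −$157 billion.

−$157 billion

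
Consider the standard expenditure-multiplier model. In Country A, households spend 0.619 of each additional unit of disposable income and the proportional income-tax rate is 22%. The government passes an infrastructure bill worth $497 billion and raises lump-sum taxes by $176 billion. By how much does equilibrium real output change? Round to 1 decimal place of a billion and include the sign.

Expenditure multiplier = 1/(1 − c(1−t)) = 1/(1 − 0.619×0.78) = 1/0.51718 ≈ 1.934.
ΔG contributes k·ΔG = (+$497 billion) / 0.51718 ≈ +$961 billion.
ΔT of +$176 billion changes first-round spending by −c·ΔT = −$108.944 billion, contributing k·(−c·ΔT) = (−$108.944 billion) / 0.51718 ≈ −$210.7 billion.
Net ΔY = k(ΔG − c·ΔT) = (+$388.056 billion) / 0.51718 ≈ +$750.3 billion.

+$750.3 billion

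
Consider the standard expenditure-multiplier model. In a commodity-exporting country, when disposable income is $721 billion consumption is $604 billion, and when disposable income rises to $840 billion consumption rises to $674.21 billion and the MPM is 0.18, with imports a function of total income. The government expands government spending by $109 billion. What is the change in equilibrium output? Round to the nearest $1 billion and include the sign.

MPC = ΔC/ΔYd = (674.21 − 604)/(840 − 721) = 70.21/119 = 0.59.
Government-spending multiplier = 1/(1 − c + m) = 1/(1 − 0.59 + 0.18) = 1/0.59 ≈ 1.695.
ΔY = k × ΔG = (+$109 billion) / 0.59 ≈ +$185 billion.

+$185 billion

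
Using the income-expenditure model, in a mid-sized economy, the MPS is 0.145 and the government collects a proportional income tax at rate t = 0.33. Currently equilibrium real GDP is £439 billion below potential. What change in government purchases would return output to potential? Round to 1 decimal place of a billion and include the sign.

+£187.5 billion

MPC = 1 − MPS = 1 − 0.145 = 0.855.
Spending multiplier = 1/(1 − c(1−t)) = 1/(1 − 0.855×0.67) = 1/0.42715 ≈ 2.341.
Need ΔY = +£439 billion, so ΔG = ΔY/k = (+£439 billion) × 0.42715 ≈ +£187.5 billion.
The government should increase government purchases by £187.5 billion.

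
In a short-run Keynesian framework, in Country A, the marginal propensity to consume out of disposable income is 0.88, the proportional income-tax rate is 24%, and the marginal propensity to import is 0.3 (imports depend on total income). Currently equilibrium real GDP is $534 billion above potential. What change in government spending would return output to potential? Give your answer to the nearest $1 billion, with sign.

Spending multiplier = 1/(1 − c(1−t) + m) = 1/(1 − 0.88×0.76 + 0.3) = 1/0.6312 ≈ 1.584.
Need ΔY = −$534 billion, so ΔG = ΔY/k = (−$534 billion) × 0.6312 ≈ −$337 billion.
The government should cut government spending by $337 billion.

−$337 billion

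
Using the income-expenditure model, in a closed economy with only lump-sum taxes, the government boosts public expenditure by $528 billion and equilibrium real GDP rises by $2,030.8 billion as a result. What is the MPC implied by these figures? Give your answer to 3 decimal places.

Implied spending multiplier k = ΔY/ΔG = 2,030.8/528 ≈ 3.8462.
Since k = 1/(1 − MPC), MPC = 1 − 1/k = 1 − ΔG/ΔY = 1 − 528/2,030.8 ≈ 0.740.

0.740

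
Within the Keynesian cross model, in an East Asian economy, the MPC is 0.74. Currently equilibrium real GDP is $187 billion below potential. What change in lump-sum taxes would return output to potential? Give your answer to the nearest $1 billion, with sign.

Spending multiplier = 1/(1 − MPC) = 1/(1 − 0.74) = 1/0.26 ≈ 3.846.
Tax multiplier = −c·k = −0.74/0.26 ≈ −2.846. Need ΔY = +$187 billion, so ΔT = ΔY/(−c·k) = −(+$187 billion) × 0.26 / 0.74 ≈ −$66 billion.
The government should cut lump-sum taxes by $66 billion.

−$66 billion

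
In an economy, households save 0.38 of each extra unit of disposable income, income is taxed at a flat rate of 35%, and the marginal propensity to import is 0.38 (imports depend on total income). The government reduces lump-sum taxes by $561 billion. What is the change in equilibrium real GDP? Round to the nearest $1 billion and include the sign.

+$356 billion

MPC = 1 − MPS = 1 − 0.38 = 0.62.
A lump-sum tax change of −$561 billion shifts disposable income by +$561 billion; first-round consumption changes by −c × ΔT = −0.62 × (−$561 billion) = +$347.82 billion.
Expenditure multiplier = 1/(1 − c(1−t) + m) = 1/(1 − 0.62×0.65 + 0.38) = 1/0.977 ≈ 1.024.
The tax multiplier is −c × k ≈ −0.635, so ΔY = k × (−c·ΔT) = (+$347.82 billion) / 0.977 ≈ +$356 billion.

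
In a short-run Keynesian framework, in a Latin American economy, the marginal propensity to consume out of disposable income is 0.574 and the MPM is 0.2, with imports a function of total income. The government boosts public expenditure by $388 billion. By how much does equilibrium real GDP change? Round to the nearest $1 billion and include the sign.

+$620 billion

Government-spending multiplier = 1/(1 − c + m) = 1/(1 − 0.574 + 0.2) = 1/0.626 ≈ 1.597.
ΔY = k × ΔG = (+$388 billion) / 0.626 ≈ +$620 billion.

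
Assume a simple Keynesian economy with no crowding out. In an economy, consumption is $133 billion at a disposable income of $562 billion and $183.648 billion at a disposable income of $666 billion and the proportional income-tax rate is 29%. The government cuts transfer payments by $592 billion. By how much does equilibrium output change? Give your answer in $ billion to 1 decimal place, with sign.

MPC = ΔC/ΔYd = (183.648 − 133)/(666 − 562) = 50.648/104 = 0.487.
The transfer change shifts disposable income by −$592 billion, so first-round consumption changes by c·ΔTR = 0.487 × (−$592 billion) = −$288.304 billion.
Expenditure multiplier = 1/(1 − c(1−t)) = 1/(1 − 0.487×0.71) = 1/0.65423 ≈ 1.529.
The transfer multiplier is c × k ≈ 0.744, so ΔY = k × (c·ΔTR) = (−$288.304 billion) / 0.65423 ≈ −$440.7 billion.

−$440.7 billion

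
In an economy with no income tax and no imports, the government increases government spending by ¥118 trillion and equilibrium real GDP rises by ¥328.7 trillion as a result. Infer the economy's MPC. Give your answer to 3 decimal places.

0.641

Implied spending multiplier k = ΔY/ΔG = 328.7/118 ≈ 2.7856.
Since k = 1/(1 − MPC), MPC = 1 − 1/k = 1 − ΔG/ΔY = 1 − 118/328.7 ≈ 0.641.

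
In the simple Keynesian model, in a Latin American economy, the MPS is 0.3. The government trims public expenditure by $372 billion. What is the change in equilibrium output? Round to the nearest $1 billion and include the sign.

MPC = 1 − MPS = 1 − 0.3 = 0.7.
Expenditure multiplier = 1/(1 − MPC) = 1/(1 − 0.7) = 1/0.3 ≈ 3.333.
ΔY = k × ΔG = (−$372 billion) / 0.3 = −$1,240 billion.

−$1,240 billion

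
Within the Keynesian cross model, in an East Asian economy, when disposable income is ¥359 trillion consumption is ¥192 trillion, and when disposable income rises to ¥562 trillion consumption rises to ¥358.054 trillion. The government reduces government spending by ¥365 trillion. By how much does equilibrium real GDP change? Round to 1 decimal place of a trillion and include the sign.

MPC = ΔC/ΔYd = (358.054 − 192)/(562 − 359) = 166.054/203 = 0.818.
Expenditure multiplier = 1/(1 − MPC) = 1/(1 − 0.818) = 1/0.182 ≈ 5.495.
ΔY = k × ΔG = (−¥365 trillion) / 0.182 ≈ −¥2,005.5 trillion.

−¥2,005.5 trillion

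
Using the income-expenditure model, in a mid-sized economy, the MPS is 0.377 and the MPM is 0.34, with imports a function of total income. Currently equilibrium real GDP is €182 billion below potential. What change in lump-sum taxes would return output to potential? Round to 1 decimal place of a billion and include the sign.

MPC = 1 − MPS = 1 − 0.377 = 0.623.
Spending multiplier = 1/(1 − c + m) = 1/(1 − 0.623 + 0.34) = 1/0.717 ≈ 1.395.
Tax multiplier = −c·k = −0.623/0.717 ≈ −0.869. Need ΔY = +€182 billion, so ΔT = ΔY/(−c·k) = −(+€182 billion) × 0.717 / 0.623 ≈ −€209.5 billion.
The government should cut lump-sum taxes by €209.5 billion.

−€209.5 billion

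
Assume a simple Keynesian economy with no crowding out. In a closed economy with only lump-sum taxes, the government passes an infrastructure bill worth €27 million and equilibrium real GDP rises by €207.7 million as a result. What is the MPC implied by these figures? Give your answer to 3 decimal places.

Implied spending multiplier k = ΔY/ΔG = 207.7/27 ≈ 7.6926.
Since k = 1/(1 − MPC), MPC = 1 − 1/k = 1 − ΔG/ΔY = 1 − 27/207.7 ≈ 0.870.

0.870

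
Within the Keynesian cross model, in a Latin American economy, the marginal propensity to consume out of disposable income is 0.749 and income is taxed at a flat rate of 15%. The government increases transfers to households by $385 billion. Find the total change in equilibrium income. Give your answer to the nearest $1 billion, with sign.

The transfer change shifts disposable income by +$385 billion, so first-round consumption changes by c·ΔTR = 0.749 × (+$385 billion) = +$288.365 billion.
Expenditure multiplier = 1/(1 − c(1−t)) = 1/(1 − 0.749×0.85) = 1/0.36335 ≈ 2.752.
The transfer multiplier is c × k ≈ 2.061, so ΔY = k × (c·ΔTR) = (+$288.365 billion) / 0.36335 ≈ +$794 billion.

+$794 billion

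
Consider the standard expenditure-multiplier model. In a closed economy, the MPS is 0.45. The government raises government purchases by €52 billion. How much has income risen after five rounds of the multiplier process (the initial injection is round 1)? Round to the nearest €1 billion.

€110 billion

MPC = 1 − MPS = 1 − 0.45 = 0.55.
Round 1 adds ΔG = €52 billion; each later round is MPC = 0.55 times the previous.
After 5 rounds: 52 + 28.6 + 15.73 + 8.6515 + 4.758325 = ΔG·(1 − c^5)/(1 − c) = 52 × (1 − 0.0503284375)/0.45 ≈ €110 billion.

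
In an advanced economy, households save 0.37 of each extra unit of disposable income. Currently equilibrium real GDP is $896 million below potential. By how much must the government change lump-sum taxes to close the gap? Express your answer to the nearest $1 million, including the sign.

MPC = 1 − MPS = 1 − 0.37 = 0.63.
Spending multiplier = 1/(1 − MPC) = 1/(1 − 0.63) = 1/0.37 ≈ 2.703.
Tax multiplier = −c·k = −0.63/0.37 ≈ −1.703. Need ΔY = +$896 million, so ΔT = ΔY/(−c·k) = −(+$896 million) × 0.37 / 0.63 ≈ −$526 million.
The government should cut lump-sum taxes by $526 million.

−$526 million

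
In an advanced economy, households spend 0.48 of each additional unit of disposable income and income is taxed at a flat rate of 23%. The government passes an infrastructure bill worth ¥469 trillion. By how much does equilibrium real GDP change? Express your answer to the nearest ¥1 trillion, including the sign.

Expenditure multiplier = 1/(1 − c(1−t)) = 1/(1 − 0.48×0.77) = 1/0.6304 ≈ 1.586.
ΔY = k × ΔG = (+¥469 trillion) / 0.6304 ≈ +¥744 trillion.

+¥744 trillion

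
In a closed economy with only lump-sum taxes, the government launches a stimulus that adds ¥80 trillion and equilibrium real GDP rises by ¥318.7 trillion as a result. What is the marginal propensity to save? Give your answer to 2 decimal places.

0.25

Implied spending multiplier k = ΔY/ΔG = 318.7/80 ≈ 3.9838.
Since k = 1/(1 − MPC), MPC = 1 − 1/k = 1 − ΔG/ΔY = 1 − 80/318.7 ≈ 0.75.
MPS = 1 − MPC = 0.25.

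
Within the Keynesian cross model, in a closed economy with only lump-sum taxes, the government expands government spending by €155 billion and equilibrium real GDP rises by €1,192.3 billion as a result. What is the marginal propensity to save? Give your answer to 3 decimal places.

Implied spending multiplier k = ΔY/ΔG = 1,192.3/155 ≈ 7.6923.
Since k = 1/(1 − MPC), MPC = 1 − 1/k = 1 − ΔG/ΔY = 1 − 155/1,192.3 ≈ 0.870.
MPS = 1 − MPC = 0.130.

0.130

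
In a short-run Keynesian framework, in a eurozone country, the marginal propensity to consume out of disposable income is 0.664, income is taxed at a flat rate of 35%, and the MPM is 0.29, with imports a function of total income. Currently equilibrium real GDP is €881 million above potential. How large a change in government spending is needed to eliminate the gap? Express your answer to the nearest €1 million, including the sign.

−€756 million

Spending multiplier = 1/(1 − c(1−t) + m) = 1/(1 − 0.664×0.65 + 0.29) = 1/0.8584 ≈ 1.165.
Need ΔY = −€881 million, so ΔG = ΔY/k = (−€881 million) × 0.8584 ≈ −€756 million.
The government should cut government spending by €756 million.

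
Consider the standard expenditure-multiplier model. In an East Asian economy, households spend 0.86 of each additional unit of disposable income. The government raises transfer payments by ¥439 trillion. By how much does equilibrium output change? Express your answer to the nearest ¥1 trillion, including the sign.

The transfer change shifts disposable income by +¥439 trillion, so first-round consumption changes by c·ΔTR = 0.86 × (+¥439 trillion) = +¥377.54 trillion.
Expenditure multiplier = 1/(1 − MPC) = 1/(1 − 0.86) = 1/0.14 ≈ 7.143.
The transfer multiplier is c × k ≈ 6.143, so ΔY = k × (c·ΔTR) = (+¥377.54 trillion) / 0.14 ≈ +¥2,697 trillion.

+¥2,697 trillion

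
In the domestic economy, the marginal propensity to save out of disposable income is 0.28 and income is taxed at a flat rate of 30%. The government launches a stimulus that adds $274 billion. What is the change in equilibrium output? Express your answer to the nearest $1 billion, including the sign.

+$552 billion

MPC = 1 − MPS = 1 − 0.28 = 0.72.
Government-spending multiplier = 1/(1 − c(1−t)) = 1/(1 − 0.72×0.7) = 1/0.496 ≈ 2.016.
ΔY = k × ΔG = (+$274 billion) / 0.496 ≈ +$552 billion.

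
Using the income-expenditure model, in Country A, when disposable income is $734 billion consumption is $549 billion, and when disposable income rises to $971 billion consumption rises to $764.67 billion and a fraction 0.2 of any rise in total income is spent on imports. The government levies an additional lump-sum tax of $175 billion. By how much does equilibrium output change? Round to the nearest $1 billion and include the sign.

−$549 billion

MPC = ΔC/ΔYd = (764.67 − 549)/(971 − 734) = 215.67/237 = 0.91.
A lump-sum tax change of +$175 billion shifts disposable income by −$175 billion; first-round consumption changes by −c × ΔT = −0.91 × (+$175 billion) = −$159.25 billion.
Expenditure multiplier = 1/(1 − c + m) = 1/(1 − 0.91 + 0.2) = 1/0.29 ≈ 3.448.
The tax multiplier is −c × k ≈ −3.138, so ΔY = k × (−c·ΔT) = (−$159.25 billion) / 0.29 ≈ −$549 billion.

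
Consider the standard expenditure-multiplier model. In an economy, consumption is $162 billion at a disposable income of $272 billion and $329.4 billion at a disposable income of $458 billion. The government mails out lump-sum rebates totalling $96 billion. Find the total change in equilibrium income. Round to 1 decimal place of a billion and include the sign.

MPC = ΔC/ΔYd = (329.4 − 162)/(458 − 272) = 167.4/186 = 0.9.
A lump-sum tax change of −$96 billion shifts disposable income by +$96 billion; first-round consumption changes by −c × ΔT = −0.9 × (−$96 billion) = +$86.4 billion.
Expenditure multiplier = 1/(1 − MPC) = 1/(1 − 0.9) = 1/0.1 = 10.
The tax multiplier is −c × k = −9, so ΔY = k × (−c·ΔT) = (+$86.4 billion) / 0.1 = +$864 billion.

+$864.0 billion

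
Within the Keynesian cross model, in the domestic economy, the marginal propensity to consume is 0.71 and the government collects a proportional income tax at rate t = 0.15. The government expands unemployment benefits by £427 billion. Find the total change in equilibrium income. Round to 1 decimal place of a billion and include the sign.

+£764.6 billion

The transfer change shifts disposable income by +£427 billion, so first-round consumption changes by c·ΔTR = 0.71 × (+£427 billion) = +£303.17 billion.
Expenditure multiplier = 1/(1 − c(1−t)) = 1/(1 − 0.71×0.85) = 1/0.3965 ≈ 2.522.
The transfer multiplier is c × k ≈ 1.791, so ΔY = k × (c·ΔTR) = (+£303.17 billion) / 0.3965 ≈ +£764.6 billion.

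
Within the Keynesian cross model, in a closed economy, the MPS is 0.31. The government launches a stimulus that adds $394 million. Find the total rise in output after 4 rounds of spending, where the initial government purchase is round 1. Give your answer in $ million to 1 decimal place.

$982.9 million

MPC = 1 − MPS = 1 − 0.31 = 0.69.
Round 1 adds ΔG = $394 million; each later round is MPC = 0.69 times the previous.
After 4 rounds: 394 + 271.86 + 187.5834 + 129.432546 = ΔG·(1 − c^4)/(1 − c) = 394 × (1 − 0.22667121)/0.31 ≈ $982.9 million.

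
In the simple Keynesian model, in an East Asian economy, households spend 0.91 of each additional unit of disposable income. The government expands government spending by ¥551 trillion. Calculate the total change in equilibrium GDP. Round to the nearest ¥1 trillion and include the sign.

+¥6,122 trillion

Spending multiplier = 1/(1 − MPC) = 1/(1 − 0.91) = 1/0.09 ≈ 11.111.
ΔY = k × ΔG = (+¥551 trillion) / 0.09 ≈ +¥6,122 trillion.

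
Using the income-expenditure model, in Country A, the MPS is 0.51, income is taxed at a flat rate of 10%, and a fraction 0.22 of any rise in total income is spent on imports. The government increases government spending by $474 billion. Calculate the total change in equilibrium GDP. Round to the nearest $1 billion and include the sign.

+$608 billion

MPC = 1 − MPS = 1 − 0.51 = 0.49.
Government-spending multiplier = 1/(1 − c(1−t) + m) = 1/(1 − 0.49×0.9 + 0.22) = 1/0.779 ≈ 1.284.
ΔY = k × ΔG = (+$474 billion) / 0.779 ≈ +$608 billion.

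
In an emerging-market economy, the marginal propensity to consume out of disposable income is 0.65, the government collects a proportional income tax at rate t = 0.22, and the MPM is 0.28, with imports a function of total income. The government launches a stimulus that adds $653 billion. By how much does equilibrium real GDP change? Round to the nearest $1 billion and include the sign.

+$845 billion

Spending multiplier = 1/(1 − c(1−t) + m) = 1/(1 − 0.65×0.78 + 0.28) = 1/0.773 ≈ 1.294.
ΔY = k × ΔG = (+$653 billion) / 0.773 ≈ +$845 billion.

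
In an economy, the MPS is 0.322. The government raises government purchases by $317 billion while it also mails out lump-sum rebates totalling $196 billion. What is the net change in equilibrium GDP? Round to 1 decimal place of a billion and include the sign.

MPC = 1 − MPS = 1 − 0.322 = 0.678.
Expenditure multiplier = 1/(1 − MPC) = 1/(1 − 0.678) = 1/0.322 ≈ 3.106.
ΔG contributes k·ΔG = (+$317 billion) / 0.322 ≈ +$984.5 billion.
ΔT of −$196 billion changes first-round spending by −c·ΔT = +$132.888 billion, contributing k·(−c·ΔT) = (+$132.888 billion) / 0.322 ≈ +$412.7 billion.
Net ΔY = k(ΔG − c·ΔT) = (+$449.888 billion) / 0.322 ≈ +$1,397.2 billion.

+$1,397.2 billion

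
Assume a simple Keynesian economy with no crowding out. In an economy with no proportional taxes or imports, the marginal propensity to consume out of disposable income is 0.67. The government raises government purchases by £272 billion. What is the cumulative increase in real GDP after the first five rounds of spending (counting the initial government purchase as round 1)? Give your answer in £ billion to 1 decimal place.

Round 1 adds ΔG = £272 billion; each later round is MPC = 0.67 times the previous.
After 5 rounds: 272 + 182.24 + 122.1008 + 81.807536 + 54.81104912 = ΔG·(1 − c^5)/(1 − c) = 272 × (1 − 0.1350125107)/0.33 ≈ £713 billion.

£713.0 billion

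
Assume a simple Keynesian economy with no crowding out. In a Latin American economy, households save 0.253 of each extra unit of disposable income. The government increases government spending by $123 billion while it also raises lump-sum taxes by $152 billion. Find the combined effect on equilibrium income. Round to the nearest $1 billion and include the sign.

MPC = 1 − MPS = 1 − 0.253 = 0.747.
Expenditure multiplier = 1/(1 − MPC) = 1/(1 − 0.747) = 1/0.253 ≈ 3.953.
ΔG contributes k·ΔG = (+$123 billion) / 0.253 ≈ +$486.2 billion.
ΔT of +$152 billion changes first-round spending by −c·ΔT = −$113.544 billion, contributing k·(−c·ΔT) = (−$113.544 billion) / 0.253 ≈ −$448.8 billion.
Net ΔY = k(ΔG − c·ΔT) = (+$9.456 billion) / 0.253 ≈ +$37 billion.

+$37 billion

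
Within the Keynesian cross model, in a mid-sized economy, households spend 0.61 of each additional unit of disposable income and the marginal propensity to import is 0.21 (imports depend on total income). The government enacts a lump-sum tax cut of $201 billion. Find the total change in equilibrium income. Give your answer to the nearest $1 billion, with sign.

+$204 billion

A lump-sum tax change of −$201 billion shifts disposable income by +$201 billion; first-round consumption changes by −c × ΔT = −0.61 × (−$201 billion) = +$122.61 billion.
Expenditure multiplier = 1/(1 − c + m) = 1/(1 − 0.61 + 0.21) = 1/0.6 ≈ 1.667.
The tax multiplier is −c × k ≈ −1.017, so ΔY = k × (−c·ΔT) = (+$122.61 billion) / 0.6 ≈ +$204 billion.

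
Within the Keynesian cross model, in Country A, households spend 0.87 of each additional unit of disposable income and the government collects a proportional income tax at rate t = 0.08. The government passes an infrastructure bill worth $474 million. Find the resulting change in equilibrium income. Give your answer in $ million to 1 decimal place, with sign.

Government-spending multiplier = 1/(1 − c(1−t)) = 1/(1 − 0.87×0.92) = 1/0.1996 ≈ 5.01.
ΔY = k × ΔG = (+$474 million) / 0.1996 ≈ +$2,374.7 million.

+$2,374.7 million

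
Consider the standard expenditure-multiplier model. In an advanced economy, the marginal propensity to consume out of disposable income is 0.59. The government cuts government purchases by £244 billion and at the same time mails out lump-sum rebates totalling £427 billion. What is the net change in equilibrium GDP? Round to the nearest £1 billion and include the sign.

+£19 billion

Expenditure multiplier = 1/(1 − MPC) = 1/(1 − 0.59) = 1/0.41 ≈ 2.439.
ΔG contributes k·ΔG = (−£244 billion) / 0.41 ≈ −£595.1 billion.
ΔT of −£427 billion changes first-round spending by −c·ΔT = +£251.93 billion, contributing k·(−c·ΔT) = (+£251.93 billion) / 0.41 ≈ +£614.5 billion.
Net ΔY = k(ΔG − c·ΔT) = (+£7.93 billion) / 0.41 ≈ +£19 billion.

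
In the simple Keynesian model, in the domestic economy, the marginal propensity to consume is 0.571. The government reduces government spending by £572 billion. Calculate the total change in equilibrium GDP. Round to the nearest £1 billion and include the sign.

Expenditure multiplier = 1/(1 − MPC) = 1/(1 − 0.571) = 1/0.429 ≈ 2.331.
ΔY = k × ΔG = (−£572 billion) / 0.429 ≈ −£1,333 billion.

−£1,333 billion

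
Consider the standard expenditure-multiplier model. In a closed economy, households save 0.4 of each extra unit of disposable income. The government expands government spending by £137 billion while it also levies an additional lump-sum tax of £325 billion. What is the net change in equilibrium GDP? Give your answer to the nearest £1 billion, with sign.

MPC = 1 − MPS = 1 − 0.4 = 0.6.
Expenditure multiplier = 1/(1 − MPC) = 1/(1 − 0.6) = 1/0.4 = 2.5.
ΔG contributes k·ΔG = (+£137 billion) / 0.4 = +£342.5 billion.
ΔT of +£325 billion changes first-round spending by −c·ΔT = −£195 billion, contributing k·(−c·ΔT) = (−£195 billion) / 0.4 = −£487.5 billion.
Net ΔY = k(ΔG − c·ΔT) = (−£58 billion) / 0.4 = −£145 billion.

−£145 billion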